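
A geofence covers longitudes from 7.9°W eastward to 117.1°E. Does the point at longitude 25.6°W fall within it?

Band width going east from -7.9° to +117.1°: ((117.1 − -7.9) mod 360) = 125.0°.
Offset of -25.6° east of the west edge: ((-25.6 − -7.9) mod 360) = 342.3°.
342.3° > 125.0° ⇒ outside.

No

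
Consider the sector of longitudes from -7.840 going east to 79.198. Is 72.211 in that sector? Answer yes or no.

Band width going east from -7.840° to +79.198°: ((79.198 − -7.840) mod 360) = 87.038°.
Offset of +72.211° east of the west edge: ((72.211 − -7.840) mod 360) = 80.051°.
80.051° ≤ 87.038° ⇒ inside.

Yes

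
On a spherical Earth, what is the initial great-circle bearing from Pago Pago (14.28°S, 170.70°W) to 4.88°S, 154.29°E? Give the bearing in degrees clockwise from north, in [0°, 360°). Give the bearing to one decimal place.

Δλ = 154.29 − -170.70 = 324.99°; wrapped into (−180°, 180°]: -35.01°.
θ = atan2( sin Δλ · cos φ₂ , cos φ₁ · sin φ₂ − sin φ₁ · cos φ₂ · cos Δλ )
  = atan2(-0.57164, 0.11885) = -78.254° → normalised to [0°, 360°): 281.746°.

281.7°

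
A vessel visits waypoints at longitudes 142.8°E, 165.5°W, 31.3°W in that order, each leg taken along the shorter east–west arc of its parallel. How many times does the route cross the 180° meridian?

Leg 1: +142.8° → -165.5°, shortest Δλ = 51.7° (east) — crosses 180°.
Leg 2: -165.5° → -31.3°, shortest Δλ = 134.2° (east) — does not cross 180°.
Total crossings: 1.

1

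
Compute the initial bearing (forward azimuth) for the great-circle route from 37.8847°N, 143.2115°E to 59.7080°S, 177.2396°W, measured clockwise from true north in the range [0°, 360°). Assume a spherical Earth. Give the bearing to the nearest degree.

Δλ = -177.2396 − 143.2115 = -320.4511°; wrapped into (−180°, 180°]: 39.5489°.
θ = atan2( sin Δλ · cos φ₂ , cos φ₁ · sin φ₂ − sin φ₁ · cos φ₂ · cos Δλ )
  = atan2(0.32117, -0.92033) = 160.762° → normalised to [0°, 360°): 160.762°.

161°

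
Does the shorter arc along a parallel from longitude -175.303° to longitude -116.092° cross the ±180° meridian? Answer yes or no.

No

Signed shortest Δλ = ((-116.092 − -175.303 + 180) mod 360) − 180 = 59.211°.
Going east by 59.211° from -175.303° reaches -116.092° without touching 180°.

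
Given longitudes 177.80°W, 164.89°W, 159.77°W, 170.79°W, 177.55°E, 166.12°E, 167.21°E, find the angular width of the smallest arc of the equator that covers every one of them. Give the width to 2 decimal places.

34.11°

Sort the longitudes: -177.80°, -170.79°, -164.89°, -159.77°, +166.12°, +167.21°, +177.55°.
Eastward gaps between consecutive values (wrapping around): 7.01°, 5.90°, 5.12°, 325.89°, 1.09°, 10.34°, 4.65°.
Largest gap = 325.89° ⇒ minimal covering band is its complement: 360° − 325.89° = 34.11°.
Band runs from +166.12° eastward to -159.77°, crossing the antimeridian.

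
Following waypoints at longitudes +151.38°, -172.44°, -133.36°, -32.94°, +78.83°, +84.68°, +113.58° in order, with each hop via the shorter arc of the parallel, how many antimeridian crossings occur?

Leg 1: +151.38° → -172.44°, shortest Δλ = 36.18° (east) — crosses 180°.
Leg 2: -172.44° → -133.36°, shortest Δλ = 39.08° (east) — does not cross 180°.
Leg 3: -133.36° → -32.94°, shortest Δλ = 100.42° (east) — does not cross 180°.
Leg 4: -32.94° → +78.83°, shortest Δλ = 111.77° (east) — does not cross 180°.
Leg 5: +78.83° → +84.68°, shortest Δλ = 5.85° (east) — does not cross 180°.
Leg 6: +84.68° → +113.58°, shortest Δλ = 28.9° (east) — does not cross 180°.
Total crossings: 1.

1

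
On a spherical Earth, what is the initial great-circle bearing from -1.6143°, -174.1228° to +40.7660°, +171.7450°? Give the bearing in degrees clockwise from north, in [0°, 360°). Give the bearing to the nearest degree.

Δλ = 171.7450 − -174.1228 = 345.8678°; wrapped into (−180°, 180°]: -14.1322°.
θ = atan2( sin Δλ · cos φ₂ , cos φ₁ · sin φ₂ − sin φ₁ · cos φ₂ · cos Δλ )
  = atan2(-0.18492, 0.67340) = -15.355° → normalised to [0°, 360°): 344.645°.

345°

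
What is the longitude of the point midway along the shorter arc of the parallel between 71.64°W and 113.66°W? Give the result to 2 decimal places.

Signed shortest Δλ from -71.64° to -113.66° is -42.02°.
Midpoint longitude = -71.64° + (-42.02°)/2 = -71.64° − 21.01° = -92.65°.

92.65°W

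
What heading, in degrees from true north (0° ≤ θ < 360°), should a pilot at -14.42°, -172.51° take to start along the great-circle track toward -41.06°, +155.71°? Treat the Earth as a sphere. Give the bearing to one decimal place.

Δλ = 155.71 − -172.51 = 328.22°; wrapped into (−180°, 180°]: -31.78°.
θ = atan2( sin Δλ · cos φ₂ , cos φ₁ · sin φ₂ − sin φ₁ · cos φ₂ · cos Δλ )
  = atan2(-0.39711, -0.47653) = -140.194° → normalised to [0°, 360°): 219.806°.

219.8°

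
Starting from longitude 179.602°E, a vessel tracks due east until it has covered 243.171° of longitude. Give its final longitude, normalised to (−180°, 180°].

62.773°E

Start at +179.602°; shift +243.171° → +422.773°.
+422.773° lies outside (−180°, 180°]; subtract 360° → +62.773°.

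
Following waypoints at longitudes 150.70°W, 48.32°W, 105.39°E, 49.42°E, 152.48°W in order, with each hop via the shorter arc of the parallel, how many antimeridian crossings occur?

1

Leg 1: -150.70° → -48.32°, shortest Δλ = 102.38° (east) — does not cross 180°.
Leg 2: -48.32° → +105.39°, shortest Δλ = 153.71° (east) — does not cross 180°.
Leg 3: +105.39° → +49.42°, shortest Δλ = -55.97° (west) — does not cross 180°.
Leg 4: +49.42° → -152.48°, shortest Δλ = 158.1° (east) — crosses 180°.
Total crossings: 1.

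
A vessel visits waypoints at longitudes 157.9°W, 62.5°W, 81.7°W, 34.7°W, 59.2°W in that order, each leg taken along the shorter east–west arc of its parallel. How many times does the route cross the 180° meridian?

0

Leg 1: -157.9° → -62.5°, shortest Δλ = 95.4° (east) — does not cross 180°.
Leg 2: -62.5° → -81.7°, shortest Δλ = -19.2° (west) — does not cross 180°.
Leg 3: -81.7° → -34.7°, shortest Δλ = 47.0° (east) — does not cross 180°.
Leg 4: -34.7° → -59.2°, shortest Δλ = -24.5° (west) — does not cross 180°.
Total crossings: 0.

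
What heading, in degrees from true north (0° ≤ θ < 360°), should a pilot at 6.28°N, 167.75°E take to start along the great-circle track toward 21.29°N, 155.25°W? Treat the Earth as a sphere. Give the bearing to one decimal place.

Δλ = -155.25 − 167.75 = -323.00°; wrapped into (−180°, 180°]: 37.00°.
θ = atan2( sin Δλ · cos φ₂ , cos φ₁ · sin φ₂ − sin φ₁ · cos φ₂ · cos Δλ )
  = atan2(0.56074, 0.27951) = 63.505° → normalised to [0°, 360°): 63.505°.

63.5°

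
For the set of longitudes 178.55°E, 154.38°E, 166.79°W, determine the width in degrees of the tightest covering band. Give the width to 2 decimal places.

38.83°

Sort the longitudes: -166.79°, +154.38°, +178.55°.
Eastward gaps between consecutive values (wrapping around): 321.17°, 24.17°, 14.66°.
Largest gap = 321.17° ⇒ minimal covering band is its complement: 360° − 321.17° = 38.83°.
Band runs from +154.38° eastward to -166.79°, crossing the antimeridian.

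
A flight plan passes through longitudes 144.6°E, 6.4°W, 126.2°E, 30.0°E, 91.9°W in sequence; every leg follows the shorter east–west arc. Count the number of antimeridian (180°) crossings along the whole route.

Leg 1: +144.6° → -6.4°, shortest Δλ = -151.0° (west) — does not cross 180°.
Leg 2: -6.4° → +126.2°, shortest Δλ = 132.6° (east) — does not cross 180°.
Leg 3: +126.2° → +30.0°, shortest Δλ = -96.2° (west) — does not cross 180°.
Leg 4: +30.0° → -91.9°, shortest Δλ = -121.9° (west) — does not cross 180°.
Total crossings: 0.

0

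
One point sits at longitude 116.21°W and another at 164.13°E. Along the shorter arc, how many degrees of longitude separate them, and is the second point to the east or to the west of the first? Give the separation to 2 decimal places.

Raw difference: 164.13 − -116.21 = 280.34°.
Normalise into (−180°, 180°]: 280.34° − 360° = -79.66°.
Negative ⇒ the second point lies to the west; separation 79.66°.

79.66° west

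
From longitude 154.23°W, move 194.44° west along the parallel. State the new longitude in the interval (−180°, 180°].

Start at -154.23°; shift −194.44° → -348.67°.
-348.67° lies outside (−180°, 180°]; add 360° → +11.33°.

11.33°E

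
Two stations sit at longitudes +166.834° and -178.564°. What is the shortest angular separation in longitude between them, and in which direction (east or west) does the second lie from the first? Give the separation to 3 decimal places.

14.602° east

Raw difference: -178.564 − 166.834 = -345.398°.
Normalise into (−180°, 180°]: -345.398° + 360° = 14.602°.
Positive ⇒ the second point lies to the east; separation 14.602°.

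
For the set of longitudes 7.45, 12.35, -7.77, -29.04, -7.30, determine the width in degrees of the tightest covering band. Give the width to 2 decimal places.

Sort the longitudes: -29.04°, -7.77°, -7.30°, +7.45°, +12.35°.
Eastward gaps between consecutive values (wrapping around): 21.27°, 0.47°, 14.75°, 4.90°, 318.61°.
Largest gap = 318.61° ⇒ minimal covering band is its complement: 360° − 318.61° = 41.39°.
Band runs from -29.04° eastward to +12.35°.

41.39°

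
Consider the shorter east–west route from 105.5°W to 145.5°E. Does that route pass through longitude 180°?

Naïve |145.5 − -105.5| = 251.0° > 180°, so the shorter arc goes the other way round — across 180°.
Signed shortest Δλ = ((145.5 − -105.5 + 180) mod 360) − 180 = -109.0°.
Going west by 109.0° from -105.5° passes through 180° before reaching +145.5°.

Yes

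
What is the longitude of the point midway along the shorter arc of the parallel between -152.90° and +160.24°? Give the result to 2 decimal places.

-176.33°

Signed shortest Δλ from -152.90° to +160.24° is -46.86°.
Midpoint longitude = -152.90° + (-46.86°)/2 = -152.90° − 23.43° = -176.33°.
(The naïve average (-152.90 + +160.24)/2 = 3.67° is on the wrong side of the globe.)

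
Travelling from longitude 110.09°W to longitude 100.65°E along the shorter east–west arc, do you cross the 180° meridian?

Yes

Naïve |100.65 − -110.09| = 210.74° > 180°, so the shorter arc goes the other way round — across 180°.
Signed shortest Δλ = ((100.65 − -110.09 + 180) mod 360) − 180 = -149.26°.
Going west by 149.26° from -110.09° passes through 180° before reaching +100.65°.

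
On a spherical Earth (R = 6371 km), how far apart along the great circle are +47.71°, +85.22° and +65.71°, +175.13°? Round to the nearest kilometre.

5289 km

Δλ = 175.13 − 85.22 = 89.91°.
Δφ = 65.71 − 47.71 = 18.00°.
a = sin²(Δφ/2) + cos φ₁ · cos φ₂ · sin²(Δλ/2) = 0.162651.
c = 2·atan2(√a, √(1−a)) = 0.83024 rad → d = 6371·c ≈ 5289.47 km.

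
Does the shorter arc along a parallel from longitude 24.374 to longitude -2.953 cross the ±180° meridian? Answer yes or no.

No

Signed shortest Δλ = ((-2.953 − 24.374 + 180) mod 360) − 180 = -27.327°.
Going west by 27.327° from +24.374° reaches -2.953° without touching 180°.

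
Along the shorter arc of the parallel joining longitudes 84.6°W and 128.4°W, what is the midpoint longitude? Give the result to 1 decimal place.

106.5°W

Signed shortest Δλ from -84.6° to -128.4° is -43.8°.
Midpoint longitude = -84.6° + (-43.8°)/2 = -84.6° − 21.9° = -106.5°.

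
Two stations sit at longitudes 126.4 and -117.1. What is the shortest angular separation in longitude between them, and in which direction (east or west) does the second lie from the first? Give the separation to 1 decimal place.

Raw difference: -117.1 − 126.4 = -243.5°.
Normalise into (−180°, 180°]: -243.5° + 360° = 116.5°.
Positive ⇒ the second point lies to the east; separation 116.5°.

116.5° east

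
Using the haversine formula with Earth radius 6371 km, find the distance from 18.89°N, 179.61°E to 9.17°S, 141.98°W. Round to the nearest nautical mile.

Δλ = -141.98 − 179.61 = -321.59°; wrapped into (−180°, 180°]: 38.41°.
Δφ = -9.17 − 18.89 = -28.06°.
a = sin²(Δφ/2) + cos φ₁ · cos φ₂ · sin²(Δλ/2) = 0.159843.
c = 2·atan2(√a, √(1−a)) = 0.82261 rad → d = 6371·c ≈ 5240.83 km ≈ 2829.82 nmi.

2830 nmi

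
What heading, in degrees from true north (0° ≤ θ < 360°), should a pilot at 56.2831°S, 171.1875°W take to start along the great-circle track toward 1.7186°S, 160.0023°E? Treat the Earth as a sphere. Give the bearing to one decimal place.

Δλ = 160.0023 − -171.1875 = 331.1898°; wrapped into (−180°, 180°]: -28.8102°.
θ = atan2( sin Δλ · cos φ₂ , cos φ₁ · sin φ₂ − sin φ₁ · cos φ₂ · cos Δλ )
  = atan2(-0.48169, 0.71186) = -34.085° → normalised to [0°, 360°): 325.915°.

325.9°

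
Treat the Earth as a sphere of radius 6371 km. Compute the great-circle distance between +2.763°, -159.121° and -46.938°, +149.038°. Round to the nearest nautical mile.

Δλ = 149.038 − -159.121 = 308.159°; wrapped into (−180°, 180°]: -51.841°.
Δφ = -46.938 − 2.763 = -49.701°.
a = sin²(Δφ/2) + cos φ₁ · cos φ₂ · sin²(Δλ/2) = 0.306925.
c = 2·atan2(√a, √(1−a)) = 1.17434 rad → d = 6371·c ≈ 7481.74 km ≈ 4039.82 nmi.

4040 nmi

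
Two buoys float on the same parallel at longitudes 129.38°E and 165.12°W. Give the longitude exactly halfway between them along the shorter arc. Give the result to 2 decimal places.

162.13°E

Signed shortest Δλ from +129.38° to -165.12° is +65.50°.
Midpoint longitude = +129.38° + (+65.50°)/2 = +129.38° + 32.75° = +162.13°.
(The naïve average (+129.38 + -165.12)/2 = -17.87° is on the wrong side of the globe.)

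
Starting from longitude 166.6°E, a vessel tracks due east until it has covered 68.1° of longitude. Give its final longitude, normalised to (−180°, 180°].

Start at +166.6°; shift +68.1° → +234.7°.
+234.7° lies outside (−180°, 180°]; subtract 360° → -125.3°.

125.3°W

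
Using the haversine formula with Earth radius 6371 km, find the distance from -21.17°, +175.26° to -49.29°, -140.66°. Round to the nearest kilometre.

Δλ = -140.66 − 175.26 = -315.92°; wrapped into (−180°, 180°]: 44.08°.
Δφ = -49.29 − -21.17 = -28.12°.
a = sin²(Δφ/2) + cos φ₁ · cos φ₂ · sin²(Δλ/2) = 0.144665.
c = 2·atan2(√a, √(1−a)) = 0.78035 rad → d = 6371·c ≈ 4971.58 km.

4972 km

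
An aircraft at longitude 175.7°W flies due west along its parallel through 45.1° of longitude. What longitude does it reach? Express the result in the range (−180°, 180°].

Start at -175.7°; shift −45.1° → -220.8°.
-220.8° lies outside (−180°, 180°]; add 360° → +139.2°.

139.2°E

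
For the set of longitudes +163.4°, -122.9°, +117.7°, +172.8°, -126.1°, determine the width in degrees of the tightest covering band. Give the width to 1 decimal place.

Sort the longitudes: -126.1°, -122.9°, +117.7°, +163.4°, +172.8°.
Eastward gaps between consecutive values (wrapping around): 3.2°, 240.6°, 45.7°, 9.4°, 61.1°.
Largest gap = 240.6° ⇒ minimal covering band is its complement: 360° − 240.6° = 119.4°.
Band runs from +117.7° eastward to -122.9°, crossing the antimeridian.

119.4°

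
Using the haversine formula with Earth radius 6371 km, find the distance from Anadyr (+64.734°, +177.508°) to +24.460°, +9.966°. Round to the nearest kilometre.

Δλ = 9.966 − 177.508 = -167.542°.
Δφ = 24.460 − 64.734 = -40.274°.
a = sin²(Δφ/2) + cos φ₁ · cos φ₂ · sin²(Δλ/2) = 0.502460.
c = 2·atan2(√a, √(1−a)) = 1.57572 rad → d = 6371·c ≈ 10038.88 km.

10039 km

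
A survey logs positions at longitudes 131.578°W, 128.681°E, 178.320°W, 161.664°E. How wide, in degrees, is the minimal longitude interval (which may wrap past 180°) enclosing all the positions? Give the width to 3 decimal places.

99.741°

Sort the longitudes: -178.320°, -131.578°, +128.681°, +161.664°.
Eastward gaps between consecutive values (wrapping around): 46.742°, 260.259°, 32.983°, 20.016°.
Largest gap = 260.259° ⇒ minimal covering band is its complement: 360° − 260.259° = 99.741°.
Band runs from +128.681° eastward to -131.578°, crossing the antimeridian.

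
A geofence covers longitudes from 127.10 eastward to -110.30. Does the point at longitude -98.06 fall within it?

No

Band width going east from +127.10° to -110.30°: ((-110.30 − 127.10) mod 360) = 122.60°.
Offset of -98.06° east of the west edge: ((-98.06 − 127.10) mod 360) = 134.84°.
134.84° > 122.60° ⇒ outside.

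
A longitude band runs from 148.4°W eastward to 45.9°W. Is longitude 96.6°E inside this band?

No

Band width going east from -148.4° to -45.9°: ((-45.9 − -148.4) mod 360) = 102.5°.
Offset of +96.6° east of the west edge: ((96.6 − -148.4) mod 360) = 245.0°.
245.0° > 102.5° ⇒ outside.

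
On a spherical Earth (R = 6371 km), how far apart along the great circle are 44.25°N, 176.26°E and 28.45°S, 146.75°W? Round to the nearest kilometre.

8915 km

Δλ = -146.75 − 176.26 = -323.01°; wrapped into (−180°, 180°]: 36.99°.
Δφ = -28.45 − 44.25 = -72.70°.
a = sin²(Δφ/2) + cos φ₁ · cos φ₂ · sin²(Δλ/2) = 0.414689.
c = 2·atan2(√a, √(1−a)) = 1.39934 rad → d = 6371·c ≈ 8915.16 km.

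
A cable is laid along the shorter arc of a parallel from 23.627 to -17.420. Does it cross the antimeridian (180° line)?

No

Signed shortest Δλ = ((-17.420 − 23.627 + 180) mod 360) − 180 = -41.047°.
Going west by 41.047° from +23.627° reaches -17.420° without touching 180°.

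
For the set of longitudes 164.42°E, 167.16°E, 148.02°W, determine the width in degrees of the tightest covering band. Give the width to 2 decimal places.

Sort the longitudes: -148.02°, +164.42°, +167.16°.
Eastward gaps between consecutive values (wrapping around): 312.44°, 2.74°, 44.82°.
Largest gap = 312.44° ⇒ minimal covering band is its complement: 360° − 312.44° = 47.56°.
Band runs from +164.42° eastward to -148.02°, crossing the antimeridian.

47.56°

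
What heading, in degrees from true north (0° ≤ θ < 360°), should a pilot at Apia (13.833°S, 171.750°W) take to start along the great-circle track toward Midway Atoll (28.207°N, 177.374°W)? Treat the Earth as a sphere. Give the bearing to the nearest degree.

353°

Δλ = -177.374 − -171.750 = -5.624°.
θ = atan2( sin Δλ · cos φ₂ , cos φ₁ · sin φ₂ − sin φ₁ · cos φ₂ · cos Δλ )
  = atan2(-0.08636, 0.66864) = -7.360° → normalised to [0°, 360°): 352.640°.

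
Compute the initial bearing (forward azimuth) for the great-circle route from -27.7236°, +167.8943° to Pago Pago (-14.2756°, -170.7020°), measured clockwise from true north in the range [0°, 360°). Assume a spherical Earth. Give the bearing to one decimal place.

60.3°

Δλ = -170.7020 − 167.8943 = -338.5963°; wrapped into (−180°, 180°]: 21.4037°.
θ = atan2( sin Δλ · cos φ₂ , cos φ₁ · sin φ₂ − sin φ₁ · cos φ₂ · cos Δλ )
  = atan2(0.35367, 0.20147) = 60.332° → normalised to [0°, 360°): 60.332°.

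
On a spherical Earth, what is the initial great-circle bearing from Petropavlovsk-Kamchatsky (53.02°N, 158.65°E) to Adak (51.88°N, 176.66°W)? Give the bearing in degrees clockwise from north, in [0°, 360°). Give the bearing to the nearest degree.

Δλ = -176.66 − 158.65 = -335.31°; wrapped into (−180°, 180°]: 24.69°.
θ = atan2( sin Δλ · cos φ₂ , cos φ₁ · sin φ₂ − sin φ₁ · cos φ₂ · cos Δλ )
  = atan2(0.25786, 0.02519) = 84.421° → normalised to [0°, 360°): 84.421°.

84°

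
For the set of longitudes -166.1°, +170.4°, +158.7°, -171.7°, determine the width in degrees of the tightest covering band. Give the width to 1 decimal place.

Sort the longitudes: -171.7°, -166.1°, +158.7°, +170.4°.
Eastward gaps between consecutive values (wrapping around): 5.6°, 324.8°, 11.7°, 17.9°.
Largest gap = 324.8° ⇒ minimal covering band is its complement: 360° − 324.8° = 35.2°.
Band runs from +158.7° eastward to -166.1°, crossing the antimeridian.

35.2°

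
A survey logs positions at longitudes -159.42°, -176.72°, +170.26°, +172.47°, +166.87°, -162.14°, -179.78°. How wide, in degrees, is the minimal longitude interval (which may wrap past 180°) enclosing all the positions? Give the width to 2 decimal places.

33.71°

Sort the longitudes: -179.78°, -176.72°, -162.14°, -159.42°, +166.87°, +170.26°, +172.47°.
Eastward gaps between consecutive values (wrapping around): 3.06°, 14.58°, 2.72°, 326.29°, 3.39°, 2.21°, 7.75°.
Largest gap = 326.29° ⇒ minimal covering band is its complement: 360° − 326.29° = 33.71°.
Band runs from +166.87° eastward to -159.42°, crossing the antimeridian.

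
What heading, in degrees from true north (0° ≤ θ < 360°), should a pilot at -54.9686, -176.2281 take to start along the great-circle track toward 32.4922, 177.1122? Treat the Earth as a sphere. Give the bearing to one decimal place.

354.4°

Δλ = 177.1122 − -176.2281 = 353.3403°; wrapped into (−180°, 180°]: -6.6597°.
θ = atan2( sin Δλ · cos φ₂ , cos φ₁ · sin φ₂ − sin φ₁ · cos φ₂ · cos Δλ )
  = atan2(-0.09782, 0.99436) = -5.618° → normalised to [0°, 360°): 354.382°.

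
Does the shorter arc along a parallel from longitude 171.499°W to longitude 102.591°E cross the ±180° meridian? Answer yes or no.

Yes

Naïve |102.591 − -171.499| = 274.09° > 180°, so the shorter arc goes the other way round — across 180°.
Signed shortest Δλ = ((102.591 − -171.499 + 180) mod 360) − 180 = -85.91°.
Going west by 85.91° from -171.499° passes through 180° before reaching +102.591°.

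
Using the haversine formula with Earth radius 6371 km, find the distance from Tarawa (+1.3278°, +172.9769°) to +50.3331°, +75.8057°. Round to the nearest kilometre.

Δλ = 75.8057 − 172.9769 = -97.1712°.
Δφ = 50.3331 − 1.3278 = 49.0053°.
a = sin²(Δφ/2) + cos φ₁ · cos φ₂ · sin²(Δλ/2) = 0.530913.
c = 2·atan2(√a, √(1−a)) = 1.63266 rad → d = 6371·c ≈ 10401.69 km.

10402 km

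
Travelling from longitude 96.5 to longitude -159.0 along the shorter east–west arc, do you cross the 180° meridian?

Naïve |-159.0 − 96.5| = 255.5° > 180°, so the shorter arc goes the other way round — across 180°.
Signed shortest Δλ = ((-159.0 − 96.5 + 180) mod 360) − 180 = 104.5°.
Going east by 104.5° from +96.5° passes through 180° before reaching -159.0°.

Yes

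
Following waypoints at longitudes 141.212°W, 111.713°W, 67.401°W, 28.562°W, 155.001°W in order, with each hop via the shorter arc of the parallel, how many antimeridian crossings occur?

Leg 1: -141.212° → -111.713°, shortest Δλ = 29.499° (east) — does not cross 180°.
Leg 2: -111.713° → -67.401°, shortest Δλ = 44.312° (east) — does not cross 180°.
Leg 3: -67.401° → -28.562°, shortest Δλ = 38.839° (east) — does not cross 180°.
Leg 4: -28.562° → -155.001°, shortest Δλ = -126.439° (west) — does not cross 180°.
Total crossings: 0.

0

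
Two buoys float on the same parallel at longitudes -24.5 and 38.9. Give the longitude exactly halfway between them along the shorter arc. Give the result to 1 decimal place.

+7.2°

Signed shortest Δλ from -24.5° to +38.9° is +63.4°.
Midpoint longitude = -24.5° + (+63.4°)/2 = -24.5° + 31.7° = +7.2°.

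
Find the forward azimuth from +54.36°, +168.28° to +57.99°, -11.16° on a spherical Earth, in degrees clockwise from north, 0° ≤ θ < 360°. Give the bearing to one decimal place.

Δλ = -11.16 − 168.28 = -179.44°.
θ = atan2( sin Δλ · cos φ₂ , cos φ₁ · sin φ₂ − sin φ₁ · cos φ₂ · cos Δλ )
  = atan2(-0.00518, 0.92486) = -0.321° → normalised to [0°, 360°): 359.679°.

359.7°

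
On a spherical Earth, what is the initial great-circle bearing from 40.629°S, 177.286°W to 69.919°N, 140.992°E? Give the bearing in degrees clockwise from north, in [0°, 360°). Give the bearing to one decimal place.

Δλ = 140.992 − -177.286 = 318.278°; wrapped into (−180°, 180°]: -41.722°.
θ = atan2( sin Δλ · cos φ₂ , cos φ₁ · sin φ₂ − sin φ₁ · cos φ₂ · cos Δλ )
  = atan2(-0.22850, 0.87968) = -14.561° → normalised to [0°, 360°): 345.439°.

345.4°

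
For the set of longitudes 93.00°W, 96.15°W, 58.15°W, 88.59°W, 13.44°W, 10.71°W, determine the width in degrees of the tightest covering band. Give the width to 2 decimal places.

85.44°

Sort the longitudes: -96.15°, -93.00°, -88.59°, -58.15°, -13.44°, -10.71°.
Eastward gaps between consecutive values (wrapping around): 3.15°, 4.41°, 30.44°, 44.71°, 2.73°, 274.56°.
Largest gap = 274.56° ⇒ minimal covering band is its complement: 360° − 274.56° = 85.44°.
Band runs from -96.15° eastward to -10.71°.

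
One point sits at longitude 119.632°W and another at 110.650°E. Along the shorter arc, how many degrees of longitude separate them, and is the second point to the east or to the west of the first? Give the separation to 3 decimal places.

Raw difference: 110.650 − -119.632 = 230.282°.
Normalise into (−180°, 180°]: 230.282° − 360° = -129.718°.
Negative ⇒ the second point lies to the west; separation 129.718°.

129.718° west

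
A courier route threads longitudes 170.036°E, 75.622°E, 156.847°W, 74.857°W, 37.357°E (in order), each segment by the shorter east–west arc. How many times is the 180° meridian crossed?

1

Leg 1: +170.036° → +75.622°, shortest Δλ = -94.414° (west) — does not cross 180°.
Leg 2: +75.622° → -156.847°, shortest Δλ = 127.531° (east) — crosses 180°.
Leg 3: -156.847° → -74.857°, shortest Δλ = 81.99° (east) — does not cross 180°.
Leg 4: -74.857° → +37.357°, shortest Δλ = 112.214° (east) — does not cross 180°.
Total crossings: 1.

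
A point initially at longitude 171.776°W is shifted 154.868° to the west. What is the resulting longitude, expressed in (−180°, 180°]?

Start at -171.776°; shift −154.868° → -326.644°.
-326.644° lies outside (−180°, 180°]; add 360° → +33.356°.

33.356°E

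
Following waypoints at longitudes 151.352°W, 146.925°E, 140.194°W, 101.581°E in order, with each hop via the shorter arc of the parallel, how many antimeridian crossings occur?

3

Leg 1: -151.352° → +146.925°, shortest Δλ = -61.723° (west) — crosses 180°.
Leg 2: +146.925° → -140.194°, shortest Δλ = 72.881° (east) — crosses 180°.
Leg 3: -140.194° → +101.581°, shortest Δλ = -118.225° (west) — crosses 180°.
Total crossings: 3.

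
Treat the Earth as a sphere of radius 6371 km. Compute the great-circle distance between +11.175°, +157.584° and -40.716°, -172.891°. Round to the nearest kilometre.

6519 km

Δλ = -172.891 − 157.584 = -330.475°; wrapped into (−180°, 180°]: 29.525°.
Δφ = -40.716 − 11.175 = -51.891°.
a = sin²(Δφ/2) + cos φ₁ · cos φ₂ · sin²(Δλ/2) = 0.239701.
c = 2·atan2(√a, √(1−a)) = 1.02324 rad → d = 6371·c ≈ 6519.09 km.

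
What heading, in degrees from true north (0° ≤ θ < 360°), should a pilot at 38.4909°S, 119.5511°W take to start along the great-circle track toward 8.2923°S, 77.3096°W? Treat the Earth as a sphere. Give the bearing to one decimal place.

Δλ = -77.3096 − -119.5511 = 42.2415°.
θ = atan2( sin Δλ · cos φ₂ , cos φ₁ · sin φ₂ − sin φ₁ · cos φ₂ · cos Δλ )
  = atan2(0.66523, 0.34306) = 62.719° → normalised to [0°, 360°): 62.719°.

62.7°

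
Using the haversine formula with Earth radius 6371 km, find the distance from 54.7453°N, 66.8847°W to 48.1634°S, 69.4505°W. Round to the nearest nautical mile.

6180 nmi

Δλ = -69.4505 − -66.8847 = -2.5658°.
Δφ = -48.1634 − 54.7453 = -102.9087°.
a = sin²(Δφ/2) + cos φ₁ · cos φ₂ · sin²(Δλ/2) = 0.611892.
c = 2·atan2(√a, √(1−a)) = 1.79649 rad → d = 6371·c ≈ 11445.45 km ≈ 6180.05 nmi.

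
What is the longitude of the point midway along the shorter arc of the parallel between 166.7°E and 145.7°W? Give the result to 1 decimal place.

Signed shortest Δλ from +166.7° to -145.7° is +47.6°.
Midpoint longitude = +166.7° + (+47.6°)/2 = +166.7° + 23.8° = +190.5°.
Normalise into (−180°, 180°]: -169.5°.
(The naïve average (+166.7 + -145.7)/2 = 10.5° is on the wrong side of the globe.)

169.5°W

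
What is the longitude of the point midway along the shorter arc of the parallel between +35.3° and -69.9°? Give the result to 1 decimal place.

Signed shortest Δλ from +35.3° to -69.9° is -105.2°.
Midpoint longitude = +35.3° + (-105.2°)/2 = +35.3° − 52.6° = -17.3°.

-17.3°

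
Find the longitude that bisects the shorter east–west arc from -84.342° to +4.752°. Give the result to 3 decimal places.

-39.795°

Signed shortest Δλ from -84.342° to +4.752° is +89.094°.
Midpoint longitude = -84.342° + (+89.094°)/2 = -84.342° + 44.547° = -39.795°.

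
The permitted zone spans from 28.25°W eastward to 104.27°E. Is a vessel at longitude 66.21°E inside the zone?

Band width going east from -28.25° to +104.27°: ((104.27 − -28.25) mod 360) = 132.52°.
Offset of +66.21° east of the west edge: ((66.21 − -28.25) mod 360) = 94.46°.
94.46° ≤ 132.52° ⇒ inside.

Yes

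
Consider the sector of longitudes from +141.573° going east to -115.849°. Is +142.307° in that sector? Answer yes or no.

Yes

Band width going east from +141.573° to -115.849°: ((-115.849 − 141.573) mod 360) = 102.578°.
Offset of +142.307° east of the west edge: ((142.307 − 141.573) mod 360) = 0.734°.
0.734° ≤ 102.578° ⇒ inside.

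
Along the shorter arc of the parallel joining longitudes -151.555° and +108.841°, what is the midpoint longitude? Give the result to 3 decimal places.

Signed shortest Δλ from -151.555° to +108.841° is -99.604°.
Midpoint longitude = -151.555° + (-99.604°)/2 = -151.555° − 49.802° = -201.357°.
Normalise into (−180°, 180°]: +158.643°.
(The naïve average (-151.555 + +108.841)/2 = -21.357° is on the wrong side of the globe.)

+158.643°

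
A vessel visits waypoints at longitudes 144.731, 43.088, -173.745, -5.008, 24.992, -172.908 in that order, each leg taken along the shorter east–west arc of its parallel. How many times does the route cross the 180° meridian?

2

Leg 1: +144.731° → +43.088°, shortest Δλ = -101.643° (west) — does not cross 180°.
Leg 2: +43.088° → -173.745°, shortest Δλ = 143.167° (east) — crosses 180°.
Leg 3: -173.745° → -5.008°, shortest Δλ = 168.737° (east) — does not cross 180°.
Leg 4: -5.008° → +24.992°, shortest Δλ = 30.0° (east) — does not cross 180°.
Leg 5: +24.992° → -172.908°, shortest Δλ = 162.1° (east) — crosses 180°.
Total crossings: 2.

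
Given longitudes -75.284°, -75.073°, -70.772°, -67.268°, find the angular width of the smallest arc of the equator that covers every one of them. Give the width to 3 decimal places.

Sort the longitudes: -75.284°, -75.073°, -70.772°, -67.268°.
Eastward gaps between consecutive values (wrapping around): 0.211°, 4.301°, 3.504°, 351.984°.
Largest gap = 351.984° ⇒ minimal covering band is its complement: 360° − 351.984° = 8.016°.
Band runs from -75.284° eastward to -67.268°.

8.016°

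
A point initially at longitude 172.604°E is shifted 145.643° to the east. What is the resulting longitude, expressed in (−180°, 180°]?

41.753°W

Start at +172.604°; shift +145.643° → +318.247°.
+318.247° lies outside (−180°, 180°]; subtract 360° → -41.753°.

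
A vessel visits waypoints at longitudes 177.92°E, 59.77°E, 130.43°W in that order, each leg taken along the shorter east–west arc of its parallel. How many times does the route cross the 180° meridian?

Leg 1: +177.92° → +59.77°, shortest Δλ = -118.15° (west) — does not cross 180°.
Leg 2: +59.77° → -130.43°, shortest Δλ = 169.8° (east) — crosses 180°.
Total crossings: 1.

1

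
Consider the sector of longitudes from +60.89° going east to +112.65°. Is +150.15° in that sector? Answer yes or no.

No

Band width going east from +60.89° to +112.65°: ((112.65 − 60.89) mod 360) = 51.76°.
Offset of +150.15° east of the west edge: ((150.15 − 60.89) mod 360) = 89.26°.
89.26° > 51.76° ⇒ outside.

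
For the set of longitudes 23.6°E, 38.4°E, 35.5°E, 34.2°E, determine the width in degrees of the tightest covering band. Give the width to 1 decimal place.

14.8°

Sort the longitudes: +23.6°, +34.2°, +35.5°, +38.4°.
Eastward gaps between consecutive values (wrapping around): 10.6°, 1.3°, 2.9°, 345.2°.
Largest gap = 345.2° ⇒ minimal covering band is its complement: 360° − 345.2° = 14.8°.
Band runs from +23.6° eastward to +38.4°.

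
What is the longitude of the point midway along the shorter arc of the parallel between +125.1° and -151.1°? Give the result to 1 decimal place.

+167.0°

Signed shortest Δλ from +125.1° to -151.1° is +83.8°.
Midpoint longitude = +125.1° + (+83.8°)/2 = +125.1° + 41.9° = +167.0°.
(The naïve average (+125.1 + -151.1)/2 = -13.0° is on the wrong side of the globe.)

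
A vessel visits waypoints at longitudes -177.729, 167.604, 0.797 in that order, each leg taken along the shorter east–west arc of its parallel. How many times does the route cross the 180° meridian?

1

Leg 1: -177.729° → +167.604°, shortest Δλ = -14.667° (west) — crosses 180°.
Leg 2: +167.604° → +0.797°, shortest Δλ = -166.807° (west) — does not cross 180°.
Total crossings: 1.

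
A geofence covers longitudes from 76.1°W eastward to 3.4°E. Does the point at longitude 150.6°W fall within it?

No

Band width going east from -76.1° to +3.4°: ((3.4 − -76.1) mod 360) = 79.5°.
Offset of -150.6° east of the west edge: ((-150.6 − -76.1) mod 360) = 285.5°.
285.5° > 79.5° ⇒ outside.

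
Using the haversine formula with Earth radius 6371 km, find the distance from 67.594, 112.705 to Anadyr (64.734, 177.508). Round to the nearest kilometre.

2795 km

Δλ = 177.508 − 112.705 = 64.803°.
Δφ = 64.734 − 67.594 = -2.860°.
a = sin²(Δφ/2) + cos φ₁ · cos φ₂ · sin²(Δλ/2) = 0.047337.
c = 2·atan2(√a, √(1−a)) = 0.43865 rad → d = 6371·c ≈ 2794.63 km.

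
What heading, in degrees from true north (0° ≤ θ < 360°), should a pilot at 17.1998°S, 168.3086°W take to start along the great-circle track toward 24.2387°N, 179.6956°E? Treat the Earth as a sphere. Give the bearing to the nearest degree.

344°

Δλ = 179.6956 − -168.3086 = 348.0042°; wrapped into (−180°, 180°]: -11.9958°.
θ = atan2( sin Δλ · cos φ₂ , cos φ₁ · sin φ₂ − sin φ₁ · cos φ₂ · cos Δλ )
  = atan2(-0.18952, 0.65593) = -16.116° → normalised to [0°, 360°): 343.884°.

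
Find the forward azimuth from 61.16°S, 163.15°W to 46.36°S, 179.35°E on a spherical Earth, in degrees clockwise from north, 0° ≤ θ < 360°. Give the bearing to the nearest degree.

318°

Δλ = 179.35 − -163.15 = 342.50°; wrapped into (−180°, 180°]: -17.50°.
θ = atan2( sin Δλ · cos φ₂ , cos φ₁ · sin φ₂ − sin φ₁ · cos φ₂ · cos Δλ )
  = atan2(-0.20752, 0.22747) = -42.375° → normalised to [0°, 360°): 317.625°.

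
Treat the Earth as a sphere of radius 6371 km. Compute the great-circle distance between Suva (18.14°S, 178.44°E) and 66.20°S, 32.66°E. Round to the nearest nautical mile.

5515 nmi

Δλ = 32.66 − 178.44 = -145.78°.
Δφ = -66.20 − -18.14 = -48.06°.
a = sin²(Δφ/2) + cos φ₁ · cos φ₂ · sin²(Δλ/2) = 0.516119.
c = 2·atan2(√a, √(1−a)) = 1.60304 rad → d = 6371·c ≈ 10212.96 km ≈ 5514.56 nmi.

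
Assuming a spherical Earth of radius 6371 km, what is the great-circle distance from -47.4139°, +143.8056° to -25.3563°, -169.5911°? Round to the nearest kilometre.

Δλ = -169.5911 − 143.8056 = -313.3967°; wrapped into (−180°, 180°]: 46.6033°.
Δφ = -25.3563 − -47.4139 = 22.0576°.
a = sin²(Δφ/2) + cos φ₁ · cos φ₂ · sin²(Δλ/2) = 0.132283.
c = 2·atan2(√a, √(1−a)) = 0.74449 rad → d = 6371·c ≈ 4743.15 km.

4743 km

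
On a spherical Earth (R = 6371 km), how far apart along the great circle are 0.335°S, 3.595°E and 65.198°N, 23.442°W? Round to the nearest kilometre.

7604 km

Δλ = -23.442 − 3.595 = -27.037°.
Δφ = 65.198 − -0.335 = 65.533°.
a = sin²(Δφ/2) + cos φ₁ · cos φ₂ · sin²(Δλ/2) = 0.315837.
c = 2·atan2(√a, √(1−a)) = 1.19359 rad → d = 6371·c ≈ 7604.35 km.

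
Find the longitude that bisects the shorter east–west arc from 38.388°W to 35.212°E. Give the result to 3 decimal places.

Signed shortest Δλ from -38.388° to +35.212° is +73.600°.
Midpoint longitude = -38.388° + (+73.600°)/2 = -38.388° + 36.800° = -1.588°.

1.588°W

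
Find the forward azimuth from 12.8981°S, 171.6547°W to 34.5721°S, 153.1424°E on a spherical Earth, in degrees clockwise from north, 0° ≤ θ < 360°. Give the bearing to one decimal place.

229.7°

Δλ = 153.1424 − -171.6547 = 324.7971°; wrapped into (−180°, 180°]: -35.2029°.
θ = atan2( sin Δλ · cos φ₂ , cos φ₁ · sin φ₂ − sin φ₁ · cos φ₂ · cos Δλ )
  = atan2(-0.47468, -0.40294) = -130.327° → normalised to [0°, 360°): 229.673°.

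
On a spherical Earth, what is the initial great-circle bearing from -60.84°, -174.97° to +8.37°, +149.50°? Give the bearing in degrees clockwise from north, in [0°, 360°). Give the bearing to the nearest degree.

Δλ = 149.50 − -174.97 = 324.47°; wrapped into (−180°, 180°]: -35.53°.
θ = atan2( sin Δλ · cos φ₂ , cos φ₁ · sin φ₂ − sin φ₁ · cos φ₂ · cos Δλ )
  = atan2(-0.57494, 0.77403) = -36.605° → normalised to [0°, 360°): 323.395°.

323°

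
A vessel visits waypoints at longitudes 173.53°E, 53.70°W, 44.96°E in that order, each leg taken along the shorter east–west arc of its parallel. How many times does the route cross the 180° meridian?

Leg 1: +173.53° → -53.70°, shortest Δλ = 132.77° (east) — crosses 180°.
Leg 2: -53.70° → +44.96°, shortest Δλ = 98.66° (east) — does not cross 180°.
Total crossings: 1.

1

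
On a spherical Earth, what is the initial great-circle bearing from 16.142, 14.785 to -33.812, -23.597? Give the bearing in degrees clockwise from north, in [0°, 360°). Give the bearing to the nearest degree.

Δλ = -23.597 − 14.785 = -38.382°.
θ = atan2( sin Δλ · cos φ₂ , cos φ₁ · sin φ₂ − sin φ₁ · cos φ₂ · cos Δλ )
  = atan2(-0.51589, -0.71561) = -144.212° → normalised to [0°, 360°): 215.788°.

216°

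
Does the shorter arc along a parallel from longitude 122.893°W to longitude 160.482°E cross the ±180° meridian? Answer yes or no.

Yes

Naïve |160.482 − -122.893| = 283.375° > 180°, so the shorter arc goes the other way round — across 180°.
Signed shortest Δλ = ((160.482 − -122.893 + 180) mod 360) − 180 = -76.625°.
Going west by 76.625° from -122.893° passes through 180° before reaching +160.482°.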